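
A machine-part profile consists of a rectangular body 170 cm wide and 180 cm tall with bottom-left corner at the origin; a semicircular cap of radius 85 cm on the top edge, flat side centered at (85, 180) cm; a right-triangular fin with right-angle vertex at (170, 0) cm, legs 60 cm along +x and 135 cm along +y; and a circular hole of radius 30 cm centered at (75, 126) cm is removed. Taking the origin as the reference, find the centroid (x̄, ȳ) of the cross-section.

x̄ = 95.51 cm, ȳ = 116.56 cm

Part | A | x̄ᵢ | ȳᵢ | A·x̄ᵢ | A·ȳᵢ
rectangular body | 30600.00 | 85.00 | 90.00 | 2601000.00 | 2754000.00
semicircular top | 11349.00 | 85.00 | 216.08 | 964665.29 | 2452237.29
triangular fin | 4050.00 | 190.00 | 45.00 | 769500.00 | 182250.00
hole | -2827.43 | 75.00 | 126.00 | -212057.50 | -356256.61
Σ | 43171.57 |  |  | 4123107.79 | 5032230.68
x̄ = 4123107.79 / 43171.57 = 95.51 cm
ȳ = 5032230.68 / 43171.57 = 116.56 cm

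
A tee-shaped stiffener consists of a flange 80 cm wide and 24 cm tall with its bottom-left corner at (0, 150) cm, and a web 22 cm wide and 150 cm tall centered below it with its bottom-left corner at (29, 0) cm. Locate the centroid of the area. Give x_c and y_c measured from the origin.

web: A = 22 × 150 = 3300.00, centroid at (40.00, 75.00).
flange: A = 80 × 24 = 1920.00, centroid at (40.00, 162.00).
ΣA = 5220.00 cm²
ΣAx_c = (3300.00)(40.00) + (1920.00)(40.00) = 208800.00 cm³
ΣAy_c = (3300.00)(75.00) + (1920.00)(162.00) = 558540.00 cm³
x_c = 208800.00 / 5220.00 = 40.00 cm
y_c = 558540.00 / 5220.00 = 107.00 cm

x_c = 40.00 cm, y_c = 107.00 cm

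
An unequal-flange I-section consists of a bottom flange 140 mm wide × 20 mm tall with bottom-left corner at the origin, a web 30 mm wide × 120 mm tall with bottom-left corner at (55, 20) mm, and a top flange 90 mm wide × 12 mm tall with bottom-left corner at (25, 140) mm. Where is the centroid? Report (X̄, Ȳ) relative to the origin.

Part | A | x̄ᵢ | ȳᵢ | A·x̄ᵢ | A·ȳᵢ
bottom flange | 2800.00 | 70.00 | 10.00 | 196000.00 | 28000.00
web | 3600.00 | 70.00 | 80.00 | 252000.00 | 288000.00
top flange | 1080.00 | 70.00 | 146.00 | 75600.00 | 157680.00
Σ | 7480.00 |  |  | 523600.00 | 473680.00
X̄ = 523600.00 / 7480.00 = 70.00 mm
Ȳ = 473680.00 / 7480.00 = 63.33 mm

X̄ = 70.00 mm, Ȳ = 63.33 mm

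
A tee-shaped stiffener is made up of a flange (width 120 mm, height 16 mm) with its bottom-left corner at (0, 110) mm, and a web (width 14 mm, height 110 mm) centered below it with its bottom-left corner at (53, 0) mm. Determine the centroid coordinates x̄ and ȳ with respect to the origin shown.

x̄ = 60.00 mm, ȳ = 89.96 mm

Part | A | x̄ᵢ | ȳᵢ | A·x̄ᵢ | A·ȳᵢ
web | 1540.00 | 60.00 | 55.00 | 92400.00 | 84700.00
flange | 1920.00 | 60.00 | 118.00 | 115200.00 | 226560.00
Σ | 3460.00 |  |  | 207600.00 | 311260.00
x̄ = 207600.00 / 3460.00 = 60.00 mm
ȳ = 311260.00 / 3460.00 = 89.96 mm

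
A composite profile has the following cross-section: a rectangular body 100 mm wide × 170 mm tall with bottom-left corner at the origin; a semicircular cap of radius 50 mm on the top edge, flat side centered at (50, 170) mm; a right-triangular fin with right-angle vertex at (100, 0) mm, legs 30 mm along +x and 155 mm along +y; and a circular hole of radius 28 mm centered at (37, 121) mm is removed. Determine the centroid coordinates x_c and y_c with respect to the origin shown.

x_c = 58.25 mm, y_c = 97.07 mm

Part | A | x̄ᵢ | ȳᵢ | A·x̄ᵢ | A·ȳᵢ
rectangular body | 17000.00 | 50.00 | 85.00 | 850000.00 | 1445000.00
semicircular top | 3926.99 | 50.00 | 191.22 | 196349.54 | 750921.77
triangular fin | 2325.00 | 110.00 | 51.67 | 255750.00 | 120125.00
hole | -2463.01 | 37.00 | 121.00 | -91131.32 | -298024.05
Σ | 20788.98 |  |  | 1210968.22 | 2018022.73
x_c = 1210968.22 / 20788.98 = 58.25 mm
y_c = 2018022.73 / 20788.98 = 97.07 mm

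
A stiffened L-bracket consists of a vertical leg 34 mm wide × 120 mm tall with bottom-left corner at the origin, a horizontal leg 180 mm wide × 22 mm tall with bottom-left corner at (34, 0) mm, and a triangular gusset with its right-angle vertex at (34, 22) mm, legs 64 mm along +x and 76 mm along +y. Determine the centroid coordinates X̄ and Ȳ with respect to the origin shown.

X̄ = 66.36 mm, Ȳ = 38.53 mm

vertical leg: A = 34 × 120 = 4080.00, centroid at (17.00, 60.00).
horizontal leg: A = 180 × 22 = 3960.00, centroid at (124.00, 11.00).
gusset: A = ½·64·76 = 2432.00, centroid at (55.33, 47.33).
ΣA = 10472.00 mm², ΣAX̄ = 694970.67 mm³, ΣAȲ = 403474.67 mm³.
X̄ = 694970.67/10472.00 = 66.36 mm; Ȳ = 403474.67/10472.00 = 38.53 mm.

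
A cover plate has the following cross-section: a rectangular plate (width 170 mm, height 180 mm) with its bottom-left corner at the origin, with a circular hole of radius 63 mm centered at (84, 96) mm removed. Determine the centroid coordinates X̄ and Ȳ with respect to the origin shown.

X̄ = 85.69 mm, Ȳ = 85.87 mm

plate: A = 170 × 180 = 30600.00, centroid at (85.00, 90.00).
hole: A = −π·63² = -12468.98, centroid at (84.00, 96.00).
ΣA = 18131.02 mm², ΣAX̄ = 1553605.58 mm³, ΣAȲ = 1556977.80 mm³.
X̄ = 1553605.58/18131.02 = 85.69 mm; Ȳ = 1556977.80/18131.02 = 85.87 mm.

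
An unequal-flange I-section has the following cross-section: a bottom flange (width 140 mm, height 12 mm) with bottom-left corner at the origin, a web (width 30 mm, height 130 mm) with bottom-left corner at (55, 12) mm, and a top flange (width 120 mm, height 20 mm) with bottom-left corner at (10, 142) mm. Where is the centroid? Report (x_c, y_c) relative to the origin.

x_c = 70.00 mm, y_c = 84.61 mm

bottom flange: A = 140 × 12 = 1680.00, centroid at (70.00, 6.00).
web: A = 30 × 130 = 3900.00, centroid at (70.00, 77.00).
top flange: A = 120 × 20 = 2400.00, centroid at (70.00, 152.00).
ΣA = 7980.00 mm²
ΣAx_c = (1680.00)(70.00) + (3900.00)(70.00) + (2400.00)(70.00) = 558600.00 mm³
ΣAy_c = (1680.00)(6.00) + (3900.00)(77.00) + (2400.00)(152.00) = 675180.00 mm³
x_c = 558600.00 / 7980.00 = 70.00 mm
y_c = 675180.00 / 7980.00 = 84.61 mm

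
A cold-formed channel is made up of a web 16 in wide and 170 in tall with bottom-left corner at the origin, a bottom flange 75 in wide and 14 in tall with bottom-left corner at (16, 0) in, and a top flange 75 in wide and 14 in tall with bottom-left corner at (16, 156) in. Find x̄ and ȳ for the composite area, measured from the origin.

x̄ = 27.82 in, ȳ = 85.00 in

web: A = 16 × 170 = 2720.00, centroid at (8.00, 85.00).
bottom flange: A = 75 × 14 = 1050.00, centroid at (53.50, 7.00).
top flange: A = 75 × 14 = 1050.00, centroid at (53.50, 163.00).
ΣA = 4820.00 in²
ΣAx̄ = (2720.00)(8.00) + (1050.00)(53.50) + (1050.00)(53.50) = 134110.00 in³
ΣAȳ = (2720.00)(85.00) + (1050.00)(7.00) + (1050.00)(163.00) = 409700.00 in³
x̄ = 134110.00 / 4820.00 = 27.82 in
ȳ = 409700.00 / 4820.00 = 85.00 in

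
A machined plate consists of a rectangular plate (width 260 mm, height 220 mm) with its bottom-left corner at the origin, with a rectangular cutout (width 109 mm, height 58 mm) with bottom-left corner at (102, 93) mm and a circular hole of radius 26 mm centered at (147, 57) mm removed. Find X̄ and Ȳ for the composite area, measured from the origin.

Part | A | x̄ᵢ | ȳᵢ | A·x̄ᵢ | A·ȳᵢ
plate | 57200.00 | 130.00 | 110.00 | 7436000.00 | 6292000.00
hole 1 | -6322.00 | 156.50 | 122.00 | -989393.00 | -771284.00
hole 2 | -2123.72 | 147.00 | 57.00 | -312186.35 | -121051.85
Σ | 48754.28 |  |  | 6134420.65 | 5399664.15
X̄ = 6134420.65 / 48754.28 = 125.82 mm
Ȳ = 5399664.15 / 48754.28 = 110.75 mm

X̄ = 125.82 mm, Ȳ = 110.75 mm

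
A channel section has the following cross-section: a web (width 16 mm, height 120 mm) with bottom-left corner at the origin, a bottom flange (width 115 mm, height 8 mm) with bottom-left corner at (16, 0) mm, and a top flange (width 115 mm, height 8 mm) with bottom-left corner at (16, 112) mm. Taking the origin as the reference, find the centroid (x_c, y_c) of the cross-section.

x_c = 40.05 mm, y_c = 60.00 mm

web: A = 16 × 120 = 1920.00, centroid at (8.00, 60.00).
bottom flange: A = 115 × 8 = 920.00, centroid at (73.50, 4.00).
top flange: A = 115 × 8 = 920.00, centroid at (73.50, 116.00).
ΣA = 3760.00 mm²
ΣAx_c = (1920.00)(8.00) + (920.00)(73.50) + (920.00)(73.50) = 150600.00 mm³
ΣAy_c = (1920.00)(60.00) + (920.00)(4.00) + (920.00)(116.00) = 225600.00 mm³
x_c = 150600.00 / 3760.00 = 40.05 mm
y_c = 225600.00 / 3760.00 = 60.00 mm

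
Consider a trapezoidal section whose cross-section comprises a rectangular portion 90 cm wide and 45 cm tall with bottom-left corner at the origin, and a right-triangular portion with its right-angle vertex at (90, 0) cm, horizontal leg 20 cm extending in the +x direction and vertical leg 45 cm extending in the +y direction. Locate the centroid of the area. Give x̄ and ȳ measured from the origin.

rectangular portion: A = 90 × 45 = 4050.00, centroid at (45.00, 22.50).
triangular portion: A = ½·20·45 = 450.00, centroid at (96.67, 15.00).
ΣA = 4500.00 cm², ΣAx̄ = 225750.00 cm³, ΣAȳ = 97875.00 cm³.
x̄ = 225750.00/4500.00 = 50.17 cm; ȳ = 97875.00/4500.00 = 21.75 cm.

x̄ = 50.17 cm, ȳ = 21.75 cm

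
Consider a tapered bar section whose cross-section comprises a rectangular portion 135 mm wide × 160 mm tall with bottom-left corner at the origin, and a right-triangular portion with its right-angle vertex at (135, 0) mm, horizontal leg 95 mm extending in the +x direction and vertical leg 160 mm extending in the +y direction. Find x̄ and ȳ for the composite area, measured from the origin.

rectangular portion: A = 135 × 160 = 21600.00, centroid at (67.50, 80.00).
triangular portion: A = ½·95·160 = 7600.00, centroid at (166.67, 53.33).
ΣA = 29200.00 mm², ΣAx̄ = 2724666.67 mm³, ΣAȳ = 2133333.33 mm³.
x̄ = 2724666.67/29200.00 = 93.31 mm; ȳ = 2133333.33/29200.00 = 73.06 mm.

x̄ = 93.31 mm, ȳ = 73.06 mm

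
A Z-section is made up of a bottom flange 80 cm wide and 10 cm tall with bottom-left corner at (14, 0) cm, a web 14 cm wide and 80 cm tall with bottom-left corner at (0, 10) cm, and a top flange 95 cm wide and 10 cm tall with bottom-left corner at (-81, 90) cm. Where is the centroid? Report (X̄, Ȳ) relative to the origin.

X̄ = 6.70 cm, Ȳ = 52.35 cm

Part | A | x̄ᵢ | ȳᵢ | A·x̄ᵢ | A·ȳᵢ
bottom flange | 800.00 | 54.00 | 5.00 | 43200.00 | 4000.00
web | 1120.00 | 7.00 | 50.00 | 7840.00 | 56000.00
top flange | 950.00 | -33.50 | 95.00 | -31825.00 | 90250.00
Σ | 2870.00 |  |  | 19215.00 | 150250.00
X̄ = 19215.00 / 2870.00 = 6.70 cm
Ȳ = 150250.00 / 2870.00 = 52.35 cm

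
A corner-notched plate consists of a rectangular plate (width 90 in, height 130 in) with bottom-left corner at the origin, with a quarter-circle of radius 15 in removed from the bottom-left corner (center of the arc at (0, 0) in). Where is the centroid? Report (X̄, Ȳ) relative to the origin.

X̄ = 45.59 in, Ȳ = 65.90 in

Part | A | x̄ᵢ | ȳᵢ | A·x̄ᵢ | A·ȳᵢ
plate | 11700.00 | 45.00 | 65.00 | 526500.00 | 760500.00
removed quarter-circle | -176.71 | 6.37 | 6.37 | -1125.00 | -1125.00
Σ | 11523.29 |  |  | 525375.00 | 759375.00
X̄ = 525375.00 / 11523.29 = 45.59 in
Ȳ = 759375.00 / 11523.29 = 65.90 in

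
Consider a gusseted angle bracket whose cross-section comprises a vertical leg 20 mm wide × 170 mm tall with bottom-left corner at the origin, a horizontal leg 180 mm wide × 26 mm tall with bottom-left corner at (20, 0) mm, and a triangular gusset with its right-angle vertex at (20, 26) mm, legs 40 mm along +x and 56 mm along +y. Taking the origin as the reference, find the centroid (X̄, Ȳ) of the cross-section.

X̄ = 63.71 mm, Ȳ = 43.46 mm

vertical leg: A = 20 × 170 = 3400.00, centroid at (10.00, 85.00).
horizontal leg: A = 180 × 26 = 4680.00, centroid at (110.00, 13.00).
gusset: A = ½·40·56 = 1120.00, centroid at (33.33, 44.67).
ΣA = 9200.00 mm², ΣAX̄ = 586133.33 mm³, ΣAȲ = 399866.67 mm³.
X̄ = 586133.33/9200.00 = 63.71 mm; Ȳ = 399866.67/9200.00 = 43.46 mm.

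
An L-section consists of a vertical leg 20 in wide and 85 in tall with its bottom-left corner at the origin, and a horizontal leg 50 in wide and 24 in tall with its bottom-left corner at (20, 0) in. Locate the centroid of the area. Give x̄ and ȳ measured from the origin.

vertical leg: A = 20 × 85 = 1700.00, centroid at (10.00, 42.50).
horizontal leg: A = 50 × 24 = 1200.00, centroid at (45.00, 12.00).
ΣA = 2900.00 in²
ΣAx̄ = (1700.00)(10.00) + (1200.00)(45.00) = 71000.00 in³
ΣAȳ = (1700.00)(42.50) + (1200.00)(12.00) = 86650.00 in³
x̄ = 71000.00 / 2900.00 = 24.48 in
ȳ = 86650.00 / 2900.00 = 29.88 in

x̄ = 24.48 in, ȳ = 29.88 in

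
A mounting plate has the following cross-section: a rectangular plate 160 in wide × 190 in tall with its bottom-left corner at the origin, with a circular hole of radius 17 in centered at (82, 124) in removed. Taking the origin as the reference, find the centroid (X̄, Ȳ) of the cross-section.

plate: A = 160 × 190 = 30400.00, centroid at (80.00, 95.00).
hole: A = −π·17² = -907.92, centroid at (82.00, 124.00).
ΣA = 29492.08 in², ΣAX̄ = 2357550.54 in³, ΣAȲ = 2775417.89 in³.
X̄ = 2357550.54/29492.08 = 79.94 in; Ȳ = 2775417.89/29492.08 = 94.11 in.

X̄ = 79.94 in, Ȳ = 94.11 in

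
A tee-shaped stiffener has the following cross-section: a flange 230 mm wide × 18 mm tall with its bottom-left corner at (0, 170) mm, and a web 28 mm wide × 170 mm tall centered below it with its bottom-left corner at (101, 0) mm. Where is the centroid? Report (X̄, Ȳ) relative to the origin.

web: A = 28 × 170 = 4760.00, centroid at (115.00, 85.00).
flange: A = 230 × 18 = 4140.00, centroid at (115.00, 179.00).
ΣA = 8900.00 mm², ΣAX̄ = 1023500.00 mm³, ΣAȲ = 1145660.00 mm³.
X̄ = 1023500.00/8900.00 = 115.00 mm; Ȳ = 1145660.00/8900.00 = 128.73 mm.

X̄ = 115.00 mm, Ȳ = 128.73 mm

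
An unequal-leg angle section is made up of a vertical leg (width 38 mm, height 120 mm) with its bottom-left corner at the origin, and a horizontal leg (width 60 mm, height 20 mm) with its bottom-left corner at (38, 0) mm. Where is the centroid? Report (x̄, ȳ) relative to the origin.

x̄ = 29.21 mm, ȳ = 49.58 mm

vertical leg: A = 38 × 120 = 4560.00, centroid at (19.00, 60.00).
horizontal leg: A = 60 × 20 = 1200.00, centroid at (68.00, 10.00).
ΣA = 5760.00 mm²
ΣAx̄ = (4560.00)(19.00) + (1200.00)(68.00) = 168240.00 mm³
ΣAȳ = (4560.00)(60.00) + (1200.00)(10.00) = 285600.00 mm³
x̄ = 168240.00 / 5760.00 = 29.21 mm
ȳ = 285600.00 / 5760.00 = 49.58 mm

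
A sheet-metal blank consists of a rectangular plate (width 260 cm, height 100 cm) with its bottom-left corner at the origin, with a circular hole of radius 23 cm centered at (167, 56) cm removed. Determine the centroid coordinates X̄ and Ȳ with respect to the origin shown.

X̄ = 127.47 cm, Ȳ = 49.59 cm

plate: A = 260 × 100 = 26000.00, centroid at (130.00, 50.00).
hole: A = −π·23² = -1661.90, centroid at (167.00, 56.00).
ΣA = 24338.10 cm²
ΣAX̄ = (26000.00)(130.00) + (-1661.90)(167.00) = 3102462.28 cm³
ΣAȲ = (26000.00)(50.00) + (-1661.90)(56.00) = 1206933.46 cm³
X̄ = 3102462.28 / 24338.10 = 127.47 cm
Ȳ = 1206933.46 / 24338.10 = 49.59 cm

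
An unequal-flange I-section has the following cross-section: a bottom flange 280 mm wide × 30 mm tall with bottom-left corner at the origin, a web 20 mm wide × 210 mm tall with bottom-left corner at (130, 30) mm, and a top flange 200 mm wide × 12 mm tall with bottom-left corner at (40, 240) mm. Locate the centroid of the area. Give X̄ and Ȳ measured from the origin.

X̄ = 140.00 mm, Ȳ = 85.56 mm

bottom flange: A = 280 × 30 = 8400.00, centroid at (140.00, 15.00).
web: A = 20 × 210 = 4200.00, centroid at (140.00, 135.00).
top flange: A = 200 × 12 = 2400.00, centroid at (140.00, 246.00).
ΣA = 15000.00 mm², ΣAX̄ = 2100000.00 mm³, ΣAȲ = 1283400.00 mm³.
X̄ = 2100000.00/15000.00 = 140.00 mm; Ȳ = 1283400.00/15000.00 = 85.56 mm.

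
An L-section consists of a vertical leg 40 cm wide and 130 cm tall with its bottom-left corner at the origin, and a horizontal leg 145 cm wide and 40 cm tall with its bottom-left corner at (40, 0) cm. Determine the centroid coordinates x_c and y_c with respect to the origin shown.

Part | A | x̄ᵢ | ȳᵢ | A·x̄ᵢ | A·ȳᵢ
vertical leg | 5200.00 | 20.00 | 65.00 | 104000.00 | 338000.00
horizontal leg | 5800.00 | 112.50 | 20.00 | 652500.00 | 116000.00
Σ | 11000.00 |  |  | 756500.00 | 454000.00
x_c = 756500.00 / 11000.00 = 68.77 cm
y_c = 454000.00 / 11000.00 = 41.27 cm

x_c = 68.77 cm, y_c = 41.27 cm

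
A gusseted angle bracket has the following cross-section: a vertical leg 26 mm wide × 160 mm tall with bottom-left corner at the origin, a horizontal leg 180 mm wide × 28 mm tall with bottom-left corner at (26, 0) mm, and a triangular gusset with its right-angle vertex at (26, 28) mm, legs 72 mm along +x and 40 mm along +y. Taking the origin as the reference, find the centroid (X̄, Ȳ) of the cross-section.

X̄ = 66.80 mm, Ȳ = 43.50 mm

Part | A | x̄ᵢ | ȳᵢ | A·x̄ᵢ | A·ȳᵢ
vertical leg | 4160.00 | 13.00 | 80.00 | 54080.00 | 332800.00
horizontal leg | 5040.00 | 116.00 | 14.00 | 584640.00 | 70560.00
gusset | 1440.00 | 50.00 | 41.33 | 72000.00 | 59520.00
Σ | 10640.00 |  |  | 710720.00 | 462880.00
X̄ = 710720.00 / 10640.00 = 66.80 mm
Ȳ = 462880.00 / 10640.00 = 43.50 mm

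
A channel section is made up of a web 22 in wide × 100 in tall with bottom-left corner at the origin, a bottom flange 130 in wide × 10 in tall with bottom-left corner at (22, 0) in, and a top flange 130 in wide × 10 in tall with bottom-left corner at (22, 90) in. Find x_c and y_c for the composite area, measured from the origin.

x_c = 52.17 in, y_c = 50.00 in

Part | A | x̄ᵢ | ȳᵢ | A·x̄ᵢ | A·ȳᵢ
web | 2200.00 | 11.00 | 50.00 | 24200.00 | 110000.00
bottom flange | 1300.00 | 87.00 | 5.00 | 113100.00 | 6500.00
top flange | 1300.00 | 87.00 | 95.00 | 113100.00 | 123500.00
Σ | 4800.00 |  |  | 250400.00 | 240000.00
x_c = 250400.00 / 4800.00 = 52.17 in
y_c = 240000.00 / 4800.00 = 50.00 in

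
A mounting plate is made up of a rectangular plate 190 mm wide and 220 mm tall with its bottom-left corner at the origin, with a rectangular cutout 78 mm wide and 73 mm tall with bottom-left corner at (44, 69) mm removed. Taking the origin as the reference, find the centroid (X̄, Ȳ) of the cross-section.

X̄ = 96.89 mm, Ȳ = 110.71 mm

plate: A = 190 × 220 = 41800.00, centroid at (95.00, 110.00).
hole: A = −(78 × 73) = -5694.00, centroid at (83.00, 105.50).
ΣA = 36106.00 mm²
ΣAX̄ = (41800.00)(95.00) + (-5694.00)(83.00) = 3498398.00 mm³
ΣAȲ = (41800.00)(110.00) + (-5694.00)(105.50) = 3997283.00 mm³
X̄ = 3498398.00 / 36106.00 = 96.89 mm
Ȳ = 3997283.00 / 36106.00 = 110.71 mm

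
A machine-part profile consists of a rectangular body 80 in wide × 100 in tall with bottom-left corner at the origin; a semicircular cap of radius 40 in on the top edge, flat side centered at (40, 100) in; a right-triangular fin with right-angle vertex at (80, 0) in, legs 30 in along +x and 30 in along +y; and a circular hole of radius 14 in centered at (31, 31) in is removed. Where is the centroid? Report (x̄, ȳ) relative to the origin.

rectangular body: A = 80 × 100 = 8000.00, centroid at (40.00, 50.00).
semicircular top: A = ½π·40² = 2513.27, centroid at (40.00, 116.98).
triangular fin: A = ½·30·30 = 450.00, centroid at (90.00, 10.00).
hole: A = −π·14² = -615.75, centroid at (31.00, 31.00).
ΣA = 10347.52 in², ΣAx̄ = 441942.65 in³, ΣAȳ = 679405.76 in³.
x̄ = 441942.65/10347.52 = 42.71 in; ȳ = 679405.76/10347.52 = 65.66 in.

x̄ = 42.71 in, ȳ = 65.66 in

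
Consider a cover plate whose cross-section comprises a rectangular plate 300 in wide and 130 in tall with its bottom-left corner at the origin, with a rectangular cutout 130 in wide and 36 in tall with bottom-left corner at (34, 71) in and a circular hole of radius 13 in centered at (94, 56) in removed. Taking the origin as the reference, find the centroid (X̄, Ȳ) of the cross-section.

plate: A = 300 × 130 = 39000.00, centroid at (150.00, 65.00).
hole 1: A = −(130 × 36) = -4680.00, centroid at (99.00, 89.00).
hole 2: A = −π·13² = -530.93, centroid at (94.00, 56.00).
ΣA = 33789.07 in²
ΣAX̄ = (39000.00)(150.00) + (-4680.00)(99.00) + (-530.93)(94.00) = 5336772.66 in³
ΣAȲ = (39000.00)(65.00) + (-4680.00)(89.00) + (-530.93)(56.00) = 2088747.97 in³
X̄ = 5336772.66 / 33789.07 = 157.94 in
Ȳ = 2088747.97 / 33789.07 = 61.82 in

X̄ = 157.94 in, Ȳ = 61.82 in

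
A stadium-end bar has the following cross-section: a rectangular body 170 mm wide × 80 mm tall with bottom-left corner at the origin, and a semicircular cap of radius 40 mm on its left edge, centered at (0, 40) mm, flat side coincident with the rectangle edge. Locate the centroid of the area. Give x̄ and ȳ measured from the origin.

x̄ = 69.09 mm, ȳ = 40.00 mm

rectangular body: A = 170 × 80 = 13600.00, centroid at (85.00, 40.00).
semicircular end: A = ½π·40² = 2513.27, centroid at (-16.98, 40.00).
ΣA = 16113.27 mm²
ΣAx̄ = (13600.00)(85.00) + (2513.27)(-16.98) = 1113333.33 mm³
ΣAȳ = (13600.00)(40.00) + (2513.27)(40.00) = 644530.96 mm³
x̄ = 1113333.33 / 16113.27 = 69.09 mm
ȳ = 644530.96 / 16113.27 = 40.00 mm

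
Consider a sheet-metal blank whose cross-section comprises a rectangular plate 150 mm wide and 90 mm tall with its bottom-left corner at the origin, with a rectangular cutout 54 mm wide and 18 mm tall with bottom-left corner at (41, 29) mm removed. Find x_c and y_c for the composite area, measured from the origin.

x_c = 75.54 mm, y_c = 45.54 mm

plate: A = 150 × 90 = 13500.00, centroid at (75.00, 45.00).
hole: A = −(54 × 18) = -972.00, centroid at (68.00, 38.00).
ΣA = 12528.00 mm²
ΣAx_c = (13500.00)(75.00) + (-972.00)(68.00) = 946404.00 mm³
ΣAy_c = (13500.00)(45.00) + (-972.00)(38.00) = 570564.00 mm³
x_c = 946404.00 / 12528.00 = 75.54 mm
y_c = 570564.00 / 12528.00 = 45.54 mm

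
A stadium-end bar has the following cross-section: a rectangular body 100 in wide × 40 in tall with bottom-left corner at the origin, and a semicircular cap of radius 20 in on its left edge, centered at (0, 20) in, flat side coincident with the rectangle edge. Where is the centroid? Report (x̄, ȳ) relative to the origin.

x̄ = 42.06 in, ȳ = 20.00 in

rectangular body: A = 100 × 40 = 4000.00, centroid at (50.00, 20.00).
semicircular end: A = ½π·20² = 628.32, centroid at (-8.49, 20.00).
ΣA = 4628.32 in², ΣAx̄ = 194666.67 in³, ΣAȳ = 92566.37 in³.
x̄ = 194666.67/4628.32 = 42.06 in; ȳ = 92566.37/4628.32 = 20.00 in.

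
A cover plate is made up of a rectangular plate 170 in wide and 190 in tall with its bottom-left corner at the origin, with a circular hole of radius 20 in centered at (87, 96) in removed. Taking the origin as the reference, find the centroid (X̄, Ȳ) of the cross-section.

plate: A = 170 × 190 = 32300.00, centroid at (85.00, 95.00).
hole: A = −π·20² = -1256.64, centroid at (87.00, 96.00).
ΣA = 31043.36 in², ΣAX̄ = 2636172.58 in³, ΣAȲ = 2947862.84 in³.
X̄ = 2636172.58/31043.36 = 84.92 in; Ȳ = 2947862.84/31043.36 = 94.96 in.

X̄ = 84.92 in, Ȳ = 94.96 in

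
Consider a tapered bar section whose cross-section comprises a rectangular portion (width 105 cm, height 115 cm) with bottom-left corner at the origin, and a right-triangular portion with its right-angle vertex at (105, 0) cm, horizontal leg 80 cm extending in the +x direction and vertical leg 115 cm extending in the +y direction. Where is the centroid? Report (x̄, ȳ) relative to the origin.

x̄ = 74.34 cm, ȳ = 52.21 cm

Part | A | x̄ᵢ | ȳᵢ | A·x̄ᵢ | A·ȳᵢ
rectangular portion | 12075.00 | 52.50 | 57.50 | 633937.50 | 694312.50
triangular portion | 4600.00 | 131.67 | 38.33 | 605666.67 | 176333.33
Σ | 16675.00 |  |  | 1239604.17 | 870645.83
x̄ = 1239604.17 / 16675.00 = 74.34 cm
ȳ = 870645.83 / 16675.00 = 52.21 cm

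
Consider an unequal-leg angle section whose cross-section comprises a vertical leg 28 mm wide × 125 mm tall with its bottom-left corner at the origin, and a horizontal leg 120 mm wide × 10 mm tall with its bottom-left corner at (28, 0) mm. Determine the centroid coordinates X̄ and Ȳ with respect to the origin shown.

vertical leg: A = 28 × 125 = 3500.00, centroid at (14.00, 62.50).
horizontal leg: A = 120 × 10 = 1200.00, centroid at (88.00, 5.00).
ΣA = 4700.00 mm², ΣAX̄ = 154600.00 mm³, ΣAȲ = 224750.00 mm³.
X̄ = 154600.00/4700.00 = 32.89 mm; Ȳ = 224750.00/4700.00 = 47.82 mm.

X̄ = 32.89 mm, Ȳ = 47.82 mm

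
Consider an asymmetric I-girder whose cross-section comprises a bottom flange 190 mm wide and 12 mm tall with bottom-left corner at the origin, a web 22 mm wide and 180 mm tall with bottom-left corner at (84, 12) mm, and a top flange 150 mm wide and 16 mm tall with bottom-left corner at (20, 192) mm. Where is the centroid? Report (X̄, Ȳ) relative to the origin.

bottom flange: A = 190 × 12 = 2280.00, centroid at (95.00, 6.00).
web: A = 22 × 180 = 3960.00, centroid at (95.00, 102.00).
top flange: A = 150 × 16 = 2400.00, centroid at (95.00, 200.00).
ΣA = 8640.00 mm², ΣAX̄ = 820800.00 mm³, ΣAȲ = 897600.00 mm³.
X̄ = 820800.00/8640.00 = 95.00 mm; Ȳ = 897600.00/8640.00 = 103.89 mm.

X̄ = 95.00 mm, Ȳ = 103.89 mm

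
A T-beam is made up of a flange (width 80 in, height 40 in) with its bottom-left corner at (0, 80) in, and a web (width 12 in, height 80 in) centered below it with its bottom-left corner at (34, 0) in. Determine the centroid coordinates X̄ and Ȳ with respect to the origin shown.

X̄ = 40.00 in, Ȳ = 86.15 in

web: A = 12 × 80 = 960.00, centroid at (40.00, 40.00).
flange: A = 80 × 40 = 3200.00, centroid at (40.00, 100.00).
ΣA = 4160.00 in²
ΣAX̄ = (960.00)(40.00) + (3200.00)(40.00) = 166400.00 in³
ΣAȲ = (960.00)(40.00) + (3200.00)(100.00) = 358400.00 in³
X̄ = 166400.00 / 4160.00 = 40.00 in
Ȳ = 358400.00 / 4160.00 = 86.15 in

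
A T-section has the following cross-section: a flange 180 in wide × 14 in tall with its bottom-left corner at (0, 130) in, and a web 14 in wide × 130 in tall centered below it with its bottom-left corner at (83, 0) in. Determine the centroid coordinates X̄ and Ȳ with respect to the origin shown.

X̄ = 90.00 in, Ȳ = 106.81 in

web: A = 14 × 130 = 1820.00, centroid at (90.00, 65.00).
flange: A = 180 × 14 = 2520.00, centroid at (90.00, 137.00).
ΣA = 4340.00 in², ΣAX̄ = 390600.00 in³, ΣAȲ = 463540.00 in³.
X̄ = 390600.00/4340.00 = 90.00 in; Ȳ = 463540.00/4340.00 = 106.81 in.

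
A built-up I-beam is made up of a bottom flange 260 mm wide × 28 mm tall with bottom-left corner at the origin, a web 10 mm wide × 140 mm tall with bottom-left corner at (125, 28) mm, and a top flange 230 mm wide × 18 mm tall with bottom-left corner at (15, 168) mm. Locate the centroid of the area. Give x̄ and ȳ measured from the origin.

Part | A | x̄ᵢ | ȳᵢ | A·x̄ᵢ | A·ȳᵢ
bottom flange | 7280.00 | 130.00 | 14.00 | 946400.00 | 101920.00
web | 1400.00 | 130.00 | 98.00 | 182000.00 | 137200.00
top flange | 4140.00 | 130.00 | 177.00 | 538200.00 | 732780.00
Σ | 12820.00 |  |  | 1666600.00 | 971900.00
x̄ = 1666600.00 / 12820.00 = 130.00 mm
ȳ = 971900.00 / 12820.00 = 75.81 mm

x̄ = 130.00 mm, ȳ = 75.81 mm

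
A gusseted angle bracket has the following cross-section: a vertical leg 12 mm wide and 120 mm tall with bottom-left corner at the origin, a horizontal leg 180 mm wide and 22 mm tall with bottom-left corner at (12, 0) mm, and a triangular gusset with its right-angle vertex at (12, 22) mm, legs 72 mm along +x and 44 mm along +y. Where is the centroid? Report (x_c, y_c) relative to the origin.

x_c = 67.24 mm, y_c = 26.92 mm

vertical leg: A = 12 × 120 = 1440.00, centroid at (6.00, 60.00).
horizontal leg: A = 180 × 22 = 3960.00, centroid at (102.00, 11.00).
gusset: A = ½·72·44 = 1584.00, centroid at (36.00, 36.67).
ΣA = 6984.00 mm², ΣAx_c = 469584.00 mm³, ΣAy_c = 188040.00 mm³.
x_c = 469584.00/6984.00 = 67.24 mm; y_c = 188040.00/6984.00 = 26.92 mm.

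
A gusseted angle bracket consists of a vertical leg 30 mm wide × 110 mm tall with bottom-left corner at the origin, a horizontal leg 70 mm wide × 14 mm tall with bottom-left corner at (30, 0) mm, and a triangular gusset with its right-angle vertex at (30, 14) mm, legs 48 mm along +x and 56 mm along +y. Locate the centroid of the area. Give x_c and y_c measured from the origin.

vertical leg: A = 30 × 110 = 3300.00, centroid at (15.00, 55.00).
horizontal leg: A = 70 × 14 = 980.00, centroid at (65.00, 7.00).
gusset: A = ½·48·56 = 1344.00, centroid at (46.00, 32.67).
ΣA = 5624.00 mm², ΣAx_c = 175024.00 mm³, ΣAy_c = 232264.00 mm³.
x_c = 175024.00/5624.00 = 31.12 mm; y_c = 232264.00/5624.00 = 41.30 mm.

x_c = 31.12 mm, y_c = 41.30 mm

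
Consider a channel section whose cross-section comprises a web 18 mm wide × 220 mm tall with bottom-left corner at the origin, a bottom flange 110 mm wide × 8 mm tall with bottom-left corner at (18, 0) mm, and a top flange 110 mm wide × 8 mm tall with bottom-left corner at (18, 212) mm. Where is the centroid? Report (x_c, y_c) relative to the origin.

Part | A | x̄ᵢ | ȳᵢ | A·x̄ᵢ | A·ȳᵢ
web | 3960.00 | 9.00 | 110.00 | 35640.00 | 435600.00
bottom flange | 880.00 | 73.00 | 4.00 | 64240.00 | 3520.00
top flange | 880.00 | 73.00 | 216.00 | 64240.00 | 190080.00
Σ | 5720.00 |  |  | 164120.00 | 629200.00
x_c = 164120.00 / 5720.00 = 28.69 mm
y_c = 629200.00 / 5720.00 = 110.00 mm

x_c = 28.69 mm, y_c = 110.00 mm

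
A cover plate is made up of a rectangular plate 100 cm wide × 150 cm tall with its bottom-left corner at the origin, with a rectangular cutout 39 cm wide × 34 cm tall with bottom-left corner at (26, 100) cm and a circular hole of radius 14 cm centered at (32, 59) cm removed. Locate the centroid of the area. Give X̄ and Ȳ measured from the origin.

Part | A | x̄ᵢ | ȳᵢ | A·x̄ᵢ | A·ȳᵢ
plate | 15000.00 | 50.00 | 75.00 | 750000.00 | 1125000.00
hole 1 | -1326.00 | 45.50 | 117.00 | -60333.00 | -155142.00
hole 2 | -615.75 | 32.00 | 59.00 | -19704.07 | -36329.38
Σ | 13058.25 |  |  | 669962.93 | 933528.62
X̄ = 669962.93 / 13058.25 = 51.31 cm
Ȳ = 933528.62 / 13058.25 = 71.49 cm

X̄ = 51.31 cm, Ȳ = 71.49 cm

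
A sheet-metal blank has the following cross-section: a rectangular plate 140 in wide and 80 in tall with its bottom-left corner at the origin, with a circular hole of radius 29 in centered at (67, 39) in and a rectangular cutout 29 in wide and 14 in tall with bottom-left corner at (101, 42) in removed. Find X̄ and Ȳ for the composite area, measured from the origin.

X̄ = 68.71 in, Ȳ = 39.88 in

Part | A | x̄ᵢ | ȳᵢ | A·x̄ᵢ | A·ȳᵢ
plate | 11200.00 | 70.00 | 40.00 | 784000.00 | 448000.00
hole 1 | -2642.08 | 67.00 | 39.00 | -177019.32 | -103041.10
hole 2 | -406.00 | 115.50 | 49.00 | -46893.00 | -19894.00
Σ | 8151.92 |  |  | 560087.68 | 325064.90
X̄ = 560087.68 / 8151.92 = 68.71 in
Ȳ = 325064.90 / 8151.92 = 39.88 in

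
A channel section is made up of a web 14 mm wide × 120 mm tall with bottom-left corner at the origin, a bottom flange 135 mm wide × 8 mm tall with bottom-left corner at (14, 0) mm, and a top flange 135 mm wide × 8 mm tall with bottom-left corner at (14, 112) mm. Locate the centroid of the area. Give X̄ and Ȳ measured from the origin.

X̄ = 48.91 mm, Ȳ = 60.00 mm

web: A = 14 × 120 = 1680.00, centroid at (7.00, 60.00).
bottom flange: A = 135 × 8 = 1080.00, centroid at (81.50, 4.00).
top flange: A = 135 × 8 = 1080.00, centroid at (81.50, 116.00).
ΣA = 3840.00 mm²
ΣAX̄ = (1680.00)(7.00) + (1080.00)(81.50) + (1080.00)(81.50) = 187800.00 mm³
ΣAȲ = (1680.00)(60.00) + (1080.00)(4.00) + (1080.00)(116.00) = 230400.00 mm³
X̄ = 187800.00 / 3840.00 = 48.91 mm
Ȳ = 230400.00 / 3840.00 = 60.00 mm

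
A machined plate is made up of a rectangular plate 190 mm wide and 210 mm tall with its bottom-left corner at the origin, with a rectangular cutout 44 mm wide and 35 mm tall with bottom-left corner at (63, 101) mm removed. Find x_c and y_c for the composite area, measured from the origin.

plate: A = 190 × 210 = 39900.00, centroid at (95.00, 105.00).
hole: A = −(44 × 35) = -1540.00, centroid at (85.00, 118.50).
ΣA = 38360.00 mm², ΣAx_c = 3659600.00 mm³, ΣAy_c = 4007010.00 mm³.
x_c = 3659600.00/38360.00 = 95.40 mm; y_c = 4007010.00/38360.00 = 104.46 mm.

x_c = 95.40 mm, y_c = 104.46 mm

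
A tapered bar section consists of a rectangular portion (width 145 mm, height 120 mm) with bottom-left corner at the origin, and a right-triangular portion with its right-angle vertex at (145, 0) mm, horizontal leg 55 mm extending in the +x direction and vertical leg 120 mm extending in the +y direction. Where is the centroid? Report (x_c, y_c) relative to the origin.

x_c = 86.98 mm, y_c = 56.81 mm

rectangular portion: A = 145 × 120 = 17400.00, centroid at (72.50, 60.00).
triangular portion: A = ½·55·120 = 3300.00, centroid at (163.33, 40.00).
ΣA = 20700.00 mm², ΣAx_c = 1800500.00 mm³, ΣAy_c = 1176000.00 mm³.
x_c = 1800500.00/20700.00 = 86.98 mm; y_c = 1176000.00/20700.00 = 56.81 mm.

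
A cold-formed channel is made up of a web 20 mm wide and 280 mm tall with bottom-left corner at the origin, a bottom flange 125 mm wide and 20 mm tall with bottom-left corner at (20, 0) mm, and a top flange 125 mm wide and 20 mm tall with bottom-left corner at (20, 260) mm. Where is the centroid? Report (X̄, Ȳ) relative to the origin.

web: A = 20 × 280 = 5600.00, centroid at (10.00, 140.00).
bottom flange: A = 125 × 20 = 2500.00, centroid at (82.50, 10.00).
top flange: A = 125 × 20 = 2500.00, centroid at (82.50, 270.00).
ΣA = 10600.00 mm², ΣAX̄ = 468500.00 mm³, ΣAȲ = 1484000.00 mm³.
X̄ = 468500.00/10600.00 = 44.20 mm; Ȳ = 1484000.00/10600.00 = 140.00 mm.

X̄ = 44.20 mm, Ȳ = 140.00 mm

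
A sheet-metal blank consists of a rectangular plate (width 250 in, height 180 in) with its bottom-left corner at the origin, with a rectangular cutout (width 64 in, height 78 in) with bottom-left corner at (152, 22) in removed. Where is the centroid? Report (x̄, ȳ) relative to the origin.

x̄ = 117.64 in, ȳ = 93.62 in

Part | A | x̄ᵢ | ȳᵢ | A·x̄ᵢ | A·ȳᵢ
plate | 45000.00 | 125.00 | 90.00 | 5625000.00 | 4050000.00
hole | -4992.00 | 184.00 | 61.00 | -918528.00 | -304512.00
Σ | 40008.00 |  |  | 4706472.00 | 3745488.00
x̄ = 4706472.00 / 40008.00 = 117.64 in
ȳ = 3745488.00 / 40008.00 = 93.62 in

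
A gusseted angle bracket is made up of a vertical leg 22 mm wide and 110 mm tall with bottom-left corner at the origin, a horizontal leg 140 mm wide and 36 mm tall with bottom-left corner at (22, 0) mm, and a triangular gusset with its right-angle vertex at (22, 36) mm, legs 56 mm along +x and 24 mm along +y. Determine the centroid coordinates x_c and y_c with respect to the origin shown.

x_c = 63.65 mm, y_c = 31.16 mm

vertical leg: A = 22 × 110 = 2420.00, centroid at (11.00, 55.00).
horizontal leg: A = 140 × 36 = 5040.00, centroid at (92.00, 18.00).
gusset: A = ½·56·24 = 672.00, centroid at (40.67, 44.00).
ΣA = 8132.00 mm²
ΣAx_c = (2420.00)(11.00) + (5040.00)(92.00) + (672.00)(40.67) = 517628.00 mm³
ΣAy_c = (2420.00)(55.00) + (5040.00)(18.00) + (672.00)(44.00) = 253388.00 mm³
x_c = 517628.00 / 8132.00 = 63.65 mm
y_c = 253388.00 / 8132.00 = 31.16 mm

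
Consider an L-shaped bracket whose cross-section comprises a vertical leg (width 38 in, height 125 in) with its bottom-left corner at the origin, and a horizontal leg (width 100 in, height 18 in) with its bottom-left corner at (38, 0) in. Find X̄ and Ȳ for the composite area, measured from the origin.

X̄ = 37.96 in, Ȳ = 47.80 in

vertical leg: A = 38 × 125 = 4750.00, centroid at (19.00, 62.50).
horizontal leg: A = 100 × 18 = 1800.00, centroid at (88.00, 9.00).
ΣA = 6550.00 in²
ΣAX̄ = (4750.00)(19.00) + (1800.00)(88.00) = 248650.00 in³
ΣAȲ = (4750.00)(62.50) + (1800.00)(9.00) = 313075.00 in³
X̄ = 248650.00 / 6550.00 = 37.96 in
Ȳ = 313075.00 / 6550.00 = 47.80 in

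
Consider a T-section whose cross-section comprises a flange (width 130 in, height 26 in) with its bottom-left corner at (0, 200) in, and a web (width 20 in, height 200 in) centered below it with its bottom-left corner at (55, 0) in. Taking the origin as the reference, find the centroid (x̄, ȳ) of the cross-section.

x̄ = 65.00 in, ȳ = 151.75 in

Part | A | x̄ᵢ | ȳᵢ | A·x̄ᵢ | A·ȳᵢ
web | 4000.00 | 65.00 | 100.00 | 260000.00 | 400000.00
flange | 3380.00 | 65.00 | 213.00 | 219700.00 | 719940.00
Σ | 7380.00 |  |  | 479700.00 | 1119940.00
x̄ = 479700.00 / 7380.00 = 65.00 in
ȳ = 1119940.00 / 7380.00 = 151.75 in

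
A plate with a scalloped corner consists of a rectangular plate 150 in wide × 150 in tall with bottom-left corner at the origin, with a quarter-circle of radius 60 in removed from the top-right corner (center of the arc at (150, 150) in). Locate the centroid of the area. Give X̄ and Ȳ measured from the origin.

plate: A = 150 × 150 = 22500.00, centroid at (75.00, 75.00).
removed quarter-circle: A = −¼π·60² = -2827.43, centroid at (124.54, 124.54).
ΣA = 19672.57 in², ΣAX̄ = 1335384.99 in³, ΣAȲ = 1335384.99 in³.
X̄ = 1335384.99/19672.57 = 67.88 in; Ȳ = 1335384.99/19672.57 = 67.88 in.

X̄ = 67.88 in, Ȳ = 67.88 in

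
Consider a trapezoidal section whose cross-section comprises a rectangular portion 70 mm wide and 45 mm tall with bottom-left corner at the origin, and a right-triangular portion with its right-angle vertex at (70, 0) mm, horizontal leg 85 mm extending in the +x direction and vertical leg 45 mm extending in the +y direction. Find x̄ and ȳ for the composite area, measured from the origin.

x̄ = 58.93 mm, ȳ = 19.67 mm

Part | A | x̄ᵢ | ȳᵢ | A·x̄ᵢ | A·ȳᵢ
rectangular portion | 3150.00 | 35.00 | 22.50 | 110250.00 | 70875.00
triangular portion | 1912.50 | 98.33 | 15.00 | 188062.50 | 28687.50
Σ | 5062.50 |  |  | 298312.50 | 99562.50
x̄ = 298312.50 / 5062.50 = 58.93 mm
ȳ = 99562.50 / 5062.50 = 19.67 mm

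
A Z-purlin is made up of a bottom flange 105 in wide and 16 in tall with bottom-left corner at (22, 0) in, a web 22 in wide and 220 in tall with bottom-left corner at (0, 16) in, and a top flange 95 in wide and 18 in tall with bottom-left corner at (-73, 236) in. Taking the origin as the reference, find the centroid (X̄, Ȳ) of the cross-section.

X̄ = 16.38 in, Ȳ = 126.64 in

Part | A | x̄ᵢ | ȳᵢ | A·x̄ᵢ | A·ȳᵢ
bottom flange | 1680.00 | 74.50 | 8.00 | 125160.00 | 13440.00
web | 4840.00 | 11.00 | 126.00 | 53240.00 | 609840.00
top flange | 1710.00 | -25.50 | 245.00 | -43605.00 | 418950.00
Σ | 8230.00 |  |  | 134795.00 | 1042230.00
X̄ = 134795.00 / 8230.00 = 16.38 in
Ȳ = 1042230.00 / 8230.00 = 126.64 in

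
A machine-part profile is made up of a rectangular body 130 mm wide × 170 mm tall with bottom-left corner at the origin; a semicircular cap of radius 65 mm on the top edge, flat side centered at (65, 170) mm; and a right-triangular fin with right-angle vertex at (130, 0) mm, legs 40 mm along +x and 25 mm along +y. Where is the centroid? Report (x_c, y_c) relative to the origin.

Part | A | x̄ᵢ | ȳᵢ | A·x̄ᵢ | A·ȳᵢ
rectangular body | 22100.00 | 65.00 | 85.00 | 1436500.00 | 1878500.00
semicircular top | 6636.61 | 65.00 | 197.59 | 431379.94 | 1311307.80
triangular fin | 500.00 | 143.33 | 8.33 | 71666.67 | 4166.67
Σ | 29236.61 |  |  | 1939546.61 | 3193974.46
x_c = 1939546.61 / 29236.61 = 66.34 mm
y_c = 3193974.46 / 29236.61 = 109.25 mm

x_c = 66.34 mm, y_c = 109.25 mm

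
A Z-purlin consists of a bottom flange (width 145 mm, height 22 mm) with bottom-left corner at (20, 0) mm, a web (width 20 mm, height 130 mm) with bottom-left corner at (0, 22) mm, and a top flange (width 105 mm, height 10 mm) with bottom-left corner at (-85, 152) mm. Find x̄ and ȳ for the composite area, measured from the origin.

Part | A | x̄ᵢ | ȳᵢ | A·x̄ᵢ | A·ȳᵢ
bottom flange | 3190.00 | 92.50 | 11.00 | 295075.00 | 35090.00
web | 2600.00 | 10.00 | 87.00 | 26000.00 | 226200.00
top flange | 1050.00 | -32.50 | 157.00 | -34125.00 | 164850.00
Σ | 6840.00 |  |  | 286950.00 | 426140.00
x̄ = 286950.00 / 6840.00 = 41.95 mm
ȳ = 426140.00 / 6840.00 = 62.30 mm

x̄ = 41.95 mm, ȳ = 62.30 mm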